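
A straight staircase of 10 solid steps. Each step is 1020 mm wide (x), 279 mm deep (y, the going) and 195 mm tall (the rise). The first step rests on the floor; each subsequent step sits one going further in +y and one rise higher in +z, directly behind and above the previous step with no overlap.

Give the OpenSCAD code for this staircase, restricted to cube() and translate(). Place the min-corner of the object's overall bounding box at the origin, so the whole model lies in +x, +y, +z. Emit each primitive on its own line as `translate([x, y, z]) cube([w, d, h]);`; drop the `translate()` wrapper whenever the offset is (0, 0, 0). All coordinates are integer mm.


cube([1020, 279, 195]);
translate([0, 279, 195]) cube([1020, 279, 195]);
translate([0, 558, 390]) cube([1020, 279, 195]);
translate([0, 837, 585]) cube([1020, 279, 195]);
translate([0, 1116, 780]) cube([1020, 279, 195]);
translate([0, 1395, 975]) cube([1020, 279, 195]);
translate([0, 1674, 1170]) cube([1020, 279, 195]);
translate([0, 1953, 1365]) cube([1020, 279, 195]);
translate([0, 2232, 1560]) cube([1020, 279, 195]);
translate([0, 2511, 1755]) cube([1020, 279, 195]);


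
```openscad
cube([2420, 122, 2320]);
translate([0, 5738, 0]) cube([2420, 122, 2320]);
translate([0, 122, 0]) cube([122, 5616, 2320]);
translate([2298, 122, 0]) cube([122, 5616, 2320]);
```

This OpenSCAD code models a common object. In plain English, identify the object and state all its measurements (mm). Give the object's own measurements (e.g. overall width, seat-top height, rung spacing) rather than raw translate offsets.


The wall frame of a small rectangular building: four walls, each 2320 mm tall and 122 mm thick, enclosing a footprint 2420 mm (x) by 5860 mm (y) outside-to-outside, with no floor or roof. The front and back walls (the −y and +y sides) span the full width; the two side walls fit between them.


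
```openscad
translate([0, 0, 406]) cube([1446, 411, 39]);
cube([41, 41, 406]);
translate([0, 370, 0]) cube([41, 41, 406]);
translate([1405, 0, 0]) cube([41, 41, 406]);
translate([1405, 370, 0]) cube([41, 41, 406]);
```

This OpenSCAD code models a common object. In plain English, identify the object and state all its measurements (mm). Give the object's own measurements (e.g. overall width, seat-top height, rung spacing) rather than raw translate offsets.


A bench: a 1446×411 mm seat slab, 39 mm thick, top at z = 445 mm, on four 41×41 mm square legs flush with the seat corners and standing on z = 0.


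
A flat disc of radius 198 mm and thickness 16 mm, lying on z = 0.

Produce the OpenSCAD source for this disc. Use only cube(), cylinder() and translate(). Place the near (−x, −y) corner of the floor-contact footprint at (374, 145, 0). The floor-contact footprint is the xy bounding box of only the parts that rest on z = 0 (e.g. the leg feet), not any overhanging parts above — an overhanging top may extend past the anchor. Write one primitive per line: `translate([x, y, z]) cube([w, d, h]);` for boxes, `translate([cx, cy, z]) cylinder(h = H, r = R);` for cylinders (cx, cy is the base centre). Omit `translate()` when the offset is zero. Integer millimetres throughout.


translate([572, 343, 0]) cylinder(h = 16, r = 198);


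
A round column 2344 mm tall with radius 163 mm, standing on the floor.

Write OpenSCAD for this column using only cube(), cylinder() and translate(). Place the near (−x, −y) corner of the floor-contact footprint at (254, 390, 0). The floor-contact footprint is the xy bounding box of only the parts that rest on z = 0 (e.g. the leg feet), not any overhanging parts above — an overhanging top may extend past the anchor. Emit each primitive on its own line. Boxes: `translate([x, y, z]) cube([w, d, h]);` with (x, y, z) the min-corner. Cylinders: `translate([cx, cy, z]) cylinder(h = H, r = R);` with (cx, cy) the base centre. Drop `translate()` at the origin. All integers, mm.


translate([417, 553, 0]) cylinder(h = 2344, r = 163);


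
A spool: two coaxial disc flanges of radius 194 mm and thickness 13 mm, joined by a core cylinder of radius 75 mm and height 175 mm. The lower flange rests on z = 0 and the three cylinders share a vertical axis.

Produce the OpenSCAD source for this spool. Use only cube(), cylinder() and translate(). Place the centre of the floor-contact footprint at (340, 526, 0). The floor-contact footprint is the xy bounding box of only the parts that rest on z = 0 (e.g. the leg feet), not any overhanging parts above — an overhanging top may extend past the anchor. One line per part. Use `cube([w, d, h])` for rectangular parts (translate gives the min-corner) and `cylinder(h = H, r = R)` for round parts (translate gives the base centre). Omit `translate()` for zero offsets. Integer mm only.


translate([340, 526, 0]) cylinder(h = 13, r = 194);
translate([340, 526, 13]) cylinder(h = 175, r = 75);
translate([340, 526, 188]) cylinder(h = 13, r = 194);


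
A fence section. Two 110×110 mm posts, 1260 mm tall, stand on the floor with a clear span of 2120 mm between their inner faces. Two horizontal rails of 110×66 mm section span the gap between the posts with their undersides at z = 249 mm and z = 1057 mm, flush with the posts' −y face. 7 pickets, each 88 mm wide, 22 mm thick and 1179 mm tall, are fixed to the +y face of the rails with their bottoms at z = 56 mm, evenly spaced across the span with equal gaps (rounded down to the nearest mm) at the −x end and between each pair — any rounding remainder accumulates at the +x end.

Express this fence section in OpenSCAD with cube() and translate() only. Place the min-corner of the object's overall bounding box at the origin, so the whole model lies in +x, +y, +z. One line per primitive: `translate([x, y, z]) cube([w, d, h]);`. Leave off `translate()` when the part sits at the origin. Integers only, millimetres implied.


cube([110, 110, 1260]);
translate([2230, 0, 0]) cube([110, 110, 1260]);
translate([110, 0, 249]) cube([2120, 110, 66]);
translate([110, 0, 1057]) cube([2120, 110, 66]);
translate([298, 110, 56]) cube([88, 22, 1179]);
translate([574, 110, 56]) cube([88, 22, 1179]);
translate([850, 110, 56]) cube([88, 22, 1179]);
translate([1126, 110, 56]) cube([88, 22, 1179]);
translate([1402, 110, 56]) cube([88, 22, 1179]);
translate([1678, 110, 56]) cube([88, 22, 1179]);
translate([1954, 110, 56]) cube([88, 22, 1179]);


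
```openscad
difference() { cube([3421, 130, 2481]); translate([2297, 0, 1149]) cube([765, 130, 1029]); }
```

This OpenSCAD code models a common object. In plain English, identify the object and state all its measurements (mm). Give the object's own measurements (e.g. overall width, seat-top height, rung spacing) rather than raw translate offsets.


A wall 3421 mm long (x), 130 mm thick (y), 2481 mm tall, with a rectangular window opening cut through it. The opening is 765 mm wide and 1029 mm tall; its sill is at z = 1149 mm and its near (−x) edge is 2297 mm from the wall's −x end. The opening passes through the full wall thickness.


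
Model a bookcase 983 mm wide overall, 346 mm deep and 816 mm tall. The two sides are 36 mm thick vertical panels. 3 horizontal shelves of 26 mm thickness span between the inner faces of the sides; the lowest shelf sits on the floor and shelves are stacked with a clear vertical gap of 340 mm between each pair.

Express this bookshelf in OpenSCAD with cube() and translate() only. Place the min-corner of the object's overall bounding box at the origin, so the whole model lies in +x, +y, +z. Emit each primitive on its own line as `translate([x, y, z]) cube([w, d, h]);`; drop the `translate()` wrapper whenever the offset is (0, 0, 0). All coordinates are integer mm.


cube([36, 346, 816]);
translate([947, 0, 0]) cube([36, 346, 816]);
translate([36, 0, 0]) cube([911, 346, 26]);
translate([36, 0, 366]) cube([911, 346, 26]);
translate([36, 0, 732]) cube([911, 346, 26]);


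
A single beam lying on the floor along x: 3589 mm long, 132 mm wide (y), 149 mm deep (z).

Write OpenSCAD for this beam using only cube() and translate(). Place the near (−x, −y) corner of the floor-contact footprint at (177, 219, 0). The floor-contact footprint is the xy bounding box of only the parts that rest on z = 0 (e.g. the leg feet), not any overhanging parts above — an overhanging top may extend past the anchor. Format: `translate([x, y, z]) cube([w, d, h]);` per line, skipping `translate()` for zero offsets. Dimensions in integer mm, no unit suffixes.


translate([177, 219, 0]) cube([3589, 132, 149]);


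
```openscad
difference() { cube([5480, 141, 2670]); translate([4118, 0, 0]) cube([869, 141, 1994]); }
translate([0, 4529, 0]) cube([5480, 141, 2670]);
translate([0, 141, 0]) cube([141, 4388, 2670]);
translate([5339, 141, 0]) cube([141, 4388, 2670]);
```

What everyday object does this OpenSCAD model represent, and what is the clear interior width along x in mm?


A single room. The interior width is 5198 mm.

Four walls enclosing a rectangle with a door in the front wall — a room. Outside width 5480 minus two 141 mm walls gives 5198 mm.


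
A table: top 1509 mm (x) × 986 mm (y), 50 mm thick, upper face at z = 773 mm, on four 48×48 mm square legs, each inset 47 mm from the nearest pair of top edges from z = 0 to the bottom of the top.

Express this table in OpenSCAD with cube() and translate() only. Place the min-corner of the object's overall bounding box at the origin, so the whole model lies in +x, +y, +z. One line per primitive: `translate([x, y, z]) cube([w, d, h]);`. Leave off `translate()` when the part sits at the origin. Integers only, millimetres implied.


translate([0, 0, 723]) cube([1509, 986, 50]);
translate([47, 47, 0]) cube([48, 48, 723]);
translate([1414, 47, 0]) cube([48, 48, 723]);
translate([47, 891, 0]) cube([48, 48, 723]);
translate([1414, 891, 0]) cube([48, 48, 723]);


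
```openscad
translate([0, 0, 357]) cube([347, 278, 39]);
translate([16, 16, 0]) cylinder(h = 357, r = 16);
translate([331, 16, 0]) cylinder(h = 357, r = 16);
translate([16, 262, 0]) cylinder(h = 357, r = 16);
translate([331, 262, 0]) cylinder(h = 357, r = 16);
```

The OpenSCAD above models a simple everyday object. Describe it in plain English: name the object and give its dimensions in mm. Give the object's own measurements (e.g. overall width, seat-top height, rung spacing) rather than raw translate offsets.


A four-legged stool. The seat is a 347×278×39 mm slab whose top surface is at z = 396 mm; four round legs, each 32 mm in diameter, run from the floor (z = 0) to the underside of the seat, each leg's axis is inset half a diameter from the nearest pair of seat edges (so the leg's bounding box is flush with the corner).


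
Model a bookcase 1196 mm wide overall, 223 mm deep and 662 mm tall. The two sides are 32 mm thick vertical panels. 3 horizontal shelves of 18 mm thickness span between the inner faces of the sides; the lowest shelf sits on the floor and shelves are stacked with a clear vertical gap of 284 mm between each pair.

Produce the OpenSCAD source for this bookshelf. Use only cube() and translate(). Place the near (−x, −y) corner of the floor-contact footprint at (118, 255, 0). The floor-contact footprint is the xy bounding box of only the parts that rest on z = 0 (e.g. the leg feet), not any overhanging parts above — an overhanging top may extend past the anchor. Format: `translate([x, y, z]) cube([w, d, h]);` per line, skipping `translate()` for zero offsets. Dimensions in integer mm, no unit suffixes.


translate([118, 255, 0]) cube([32, 223, 662]);
translate([1282, 255, 0]) cube([32, 223, 662]);
translate([150, 255, 0]) cube([1132, 223, 18]);
translate([150, 255, 302]) cube([1132, 223, 18]);
translate([150, 255, 604]) cube([1132, 223, 18]);


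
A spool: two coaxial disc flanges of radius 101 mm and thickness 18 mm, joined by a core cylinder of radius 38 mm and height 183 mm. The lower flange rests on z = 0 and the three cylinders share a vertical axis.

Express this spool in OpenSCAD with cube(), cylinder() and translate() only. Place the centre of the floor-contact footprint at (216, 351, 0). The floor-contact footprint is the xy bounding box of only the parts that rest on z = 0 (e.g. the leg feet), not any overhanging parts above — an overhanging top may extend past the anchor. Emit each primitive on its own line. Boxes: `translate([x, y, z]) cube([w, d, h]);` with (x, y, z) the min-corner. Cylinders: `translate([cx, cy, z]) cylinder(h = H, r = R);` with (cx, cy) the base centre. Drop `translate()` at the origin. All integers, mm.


translate([216, 351, 0]) cylinder(h = 18, r = 101);
translate([216, 351, 18]) cylinder(h = 183, r = 38);
translate([216, 351, 201]) cylinder(h = 18, r = 101);


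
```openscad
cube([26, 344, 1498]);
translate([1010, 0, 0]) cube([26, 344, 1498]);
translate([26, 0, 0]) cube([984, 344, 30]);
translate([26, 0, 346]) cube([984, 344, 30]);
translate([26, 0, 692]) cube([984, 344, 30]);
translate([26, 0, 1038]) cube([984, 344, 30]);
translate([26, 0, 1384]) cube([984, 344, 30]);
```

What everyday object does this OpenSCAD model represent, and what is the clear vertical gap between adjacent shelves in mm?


A bookshelf. The clear shelf gap is 316 mm.

Two tall side panels with 5 horizontal boards between them — a bookshelf. The first two shelf undersides are at z = 0 and z = 346; with shelf thickness 30, the clear gap is 346 − 0 − 30 = 316 mm.


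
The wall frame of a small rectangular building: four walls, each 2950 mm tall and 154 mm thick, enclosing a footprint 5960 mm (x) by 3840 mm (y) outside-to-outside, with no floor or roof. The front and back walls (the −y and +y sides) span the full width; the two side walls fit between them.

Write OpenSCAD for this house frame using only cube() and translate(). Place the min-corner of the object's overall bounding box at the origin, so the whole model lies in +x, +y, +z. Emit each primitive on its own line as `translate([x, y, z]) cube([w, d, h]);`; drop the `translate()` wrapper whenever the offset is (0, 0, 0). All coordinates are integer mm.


cube([5960, 154, 2950]);
translate([0, 3686, 0]) cube([5960, 154, 2950]);
translate([0, 154, 0]) cube([154, 3532, 2950]);
translate([5806, 154, 0]) cube([154, 3532, 2950]);


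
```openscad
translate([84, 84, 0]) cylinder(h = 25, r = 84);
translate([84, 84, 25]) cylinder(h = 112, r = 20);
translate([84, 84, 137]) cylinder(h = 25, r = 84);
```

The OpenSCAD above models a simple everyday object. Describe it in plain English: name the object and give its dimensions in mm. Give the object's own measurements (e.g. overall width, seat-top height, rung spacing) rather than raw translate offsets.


A spool: two coaxial disc flanges of radius 84 mm and thickness 25 mm, joined by a core cylinder of radius 20 mm and height 112 mm. The lower flange rests on z = 0 and the three cylinders share a vertical axis.


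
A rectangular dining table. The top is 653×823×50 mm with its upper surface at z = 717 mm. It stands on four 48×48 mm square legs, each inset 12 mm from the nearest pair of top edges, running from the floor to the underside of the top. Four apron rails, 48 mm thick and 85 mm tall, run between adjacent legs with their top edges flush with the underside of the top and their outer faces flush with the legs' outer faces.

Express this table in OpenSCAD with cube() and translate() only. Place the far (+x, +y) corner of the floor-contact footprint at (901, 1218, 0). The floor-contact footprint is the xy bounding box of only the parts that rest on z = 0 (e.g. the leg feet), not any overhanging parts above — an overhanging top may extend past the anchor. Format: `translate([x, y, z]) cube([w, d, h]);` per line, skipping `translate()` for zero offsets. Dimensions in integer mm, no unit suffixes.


translate([260, 407, 667]) cube([653, 823, 50]);
translate([272, 419, 0]) cube([48, 48, 667]);
translate([853, 419, 0]) cube([48, 48, 667]);
translate([272, 1170, 0]) cube([48, 48, 667]);
translate([853, 1170, 0]) cube([48, 48, 667]);
translate([320, 419, 582]) cube([533, 48, 85]);
translate([320, 1170, 582]) cube([533, 48, 85]);
translate([272, 467, 582]) cube([48, 703, 85]);
translate([853, 467, 582]) cube([48, 703, 85]);


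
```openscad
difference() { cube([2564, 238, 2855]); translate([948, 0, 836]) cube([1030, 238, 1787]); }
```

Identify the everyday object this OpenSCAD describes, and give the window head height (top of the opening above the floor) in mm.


A wall with a window opening. The window head height is 2623 mm.

A wall with a rectangular opening subtracted — a window. Sill at z = 836, opening 1787 mm tall, so the head is at 836 + 1787 = 2623 mm.


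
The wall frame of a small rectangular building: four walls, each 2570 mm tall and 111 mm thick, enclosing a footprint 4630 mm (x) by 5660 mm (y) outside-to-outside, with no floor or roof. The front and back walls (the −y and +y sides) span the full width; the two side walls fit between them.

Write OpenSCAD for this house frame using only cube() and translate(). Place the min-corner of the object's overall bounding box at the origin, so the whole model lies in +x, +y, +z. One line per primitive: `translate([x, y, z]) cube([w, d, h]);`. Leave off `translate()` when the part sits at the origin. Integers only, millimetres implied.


cube([4630, 111, 2570]);
translate([0, 5549, 0]) cube([4630, 111, 2570]);
translate([0, 111, 0]) cube([111, 5438, 2570]);
translate([4519, 111, 0]) cube([111, 5438, 2570]);


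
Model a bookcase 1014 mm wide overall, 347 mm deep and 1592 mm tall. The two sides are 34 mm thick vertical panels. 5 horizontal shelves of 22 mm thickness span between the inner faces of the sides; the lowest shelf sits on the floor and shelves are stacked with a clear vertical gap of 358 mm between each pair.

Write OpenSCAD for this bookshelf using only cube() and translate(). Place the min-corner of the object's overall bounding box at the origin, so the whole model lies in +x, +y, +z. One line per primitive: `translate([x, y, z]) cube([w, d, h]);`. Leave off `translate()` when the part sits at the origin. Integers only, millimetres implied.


cube([34, 347, 1592]);
translate([980, 0, 0]) cube([34, 347, 1592]);
translate([34, 0, 0]) cube([946, 347, 22]);
translate([34, 0, 380]) cube([946, 347, 22]);
translate([34, 0, 760]) cube([946, 347, 22]);
translate([34, 0, 1140]) cube([946, 347, 22]);
translate([34, 0, 1520]) cube([946, 347, 22]);


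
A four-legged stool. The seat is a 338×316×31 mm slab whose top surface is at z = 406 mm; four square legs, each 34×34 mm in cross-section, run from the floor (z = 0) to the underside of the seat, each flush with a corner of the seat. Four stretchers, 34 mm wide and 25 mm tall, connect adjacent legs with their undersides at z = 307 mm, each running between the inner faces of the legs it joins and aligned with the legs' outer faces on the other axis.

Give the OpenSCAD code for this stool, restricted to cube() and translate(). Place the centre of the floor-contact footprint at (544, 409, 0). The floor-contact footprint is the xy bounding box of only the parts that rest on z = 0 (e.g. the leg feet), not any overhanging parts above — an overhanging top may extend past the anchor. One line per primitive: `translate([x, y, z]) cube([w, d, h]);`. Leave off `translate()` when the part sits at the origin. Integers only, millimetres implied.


translate([375, 251, 375]) cube([338, 316, 31]);
translate([375, 251, 0]) cube([34, 34, 375]);
translate([679, 251, 0]) cube([34, 34, 375]);
translate([375, 533, 0]) cube([34, 34, 375]);
translate([679, 533, 0]) cube([34, 34, 375]);
translate([409, 251, 307]) cube([270, 34, 25]);
translate([409, 533, 307]) cube([270, 34, 25]);
translate([375, 285, 307]) cube([34, 248, 25]);
translate([679, 285, 307]) cube([34, 248, 25]);


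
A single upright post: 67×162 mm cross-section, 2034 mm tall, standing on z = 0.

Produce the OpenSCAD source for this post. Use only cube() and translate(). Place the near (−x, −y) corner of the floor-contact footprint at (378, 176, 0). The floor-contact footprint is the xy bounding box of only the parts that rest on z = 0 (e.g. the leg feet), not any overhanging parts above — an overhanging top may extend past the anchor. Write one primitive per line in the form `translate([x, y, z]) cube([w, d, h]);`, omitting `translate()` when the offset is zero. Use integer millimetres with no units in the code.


translate([378, 176, 0]) cube([67, 162, 2034]);


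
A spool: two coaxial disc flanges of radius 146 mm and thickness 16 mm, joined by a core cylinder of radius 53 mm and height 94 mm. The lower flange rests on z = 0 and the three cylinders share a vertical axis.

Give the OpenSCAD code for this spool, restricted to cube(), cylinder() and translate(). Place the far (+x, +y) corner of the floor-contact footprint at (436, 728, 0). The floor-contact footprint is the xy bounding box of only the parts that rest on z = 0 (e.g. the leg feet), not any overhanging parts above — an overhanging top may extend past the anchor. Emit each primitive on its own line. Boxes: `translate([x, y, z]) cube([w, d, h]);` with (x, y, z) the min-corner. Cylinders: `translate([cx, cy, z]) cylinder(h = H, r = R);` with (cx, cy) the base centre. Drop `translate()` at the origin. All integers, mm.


translate([290, 582, 0]) cylinder(h = 16, r = 146);
translate([290, 582, 16]) cylinder(h = 94, r = 53);
translate([290, 582, 110]) cylinder(h = 16, r = 146);


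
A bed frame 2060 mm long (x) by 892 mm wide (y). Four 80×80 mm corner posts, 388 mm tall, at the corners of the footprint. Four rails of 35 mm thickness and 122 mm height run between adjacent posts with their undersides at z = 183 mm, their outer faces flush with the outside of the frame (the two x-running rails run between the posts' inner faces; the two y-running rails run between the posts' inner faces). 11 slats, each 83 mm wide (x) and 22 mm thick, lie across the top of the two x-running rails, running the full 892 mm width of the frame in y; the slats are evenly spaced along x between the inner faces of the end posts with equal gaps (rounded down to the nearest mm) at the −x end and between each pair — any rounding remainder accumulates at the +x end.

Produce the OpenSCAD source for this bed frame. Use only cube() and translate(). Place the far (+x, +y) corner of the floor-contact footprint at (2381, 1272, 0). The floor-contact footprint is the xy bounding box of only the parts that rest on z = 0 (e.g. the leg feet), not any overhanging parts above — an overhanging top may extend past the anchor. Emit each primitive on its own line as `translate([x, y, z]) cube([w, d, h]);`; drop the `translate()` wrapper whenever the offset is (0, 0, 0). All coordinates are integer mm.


translate([321, 380, 0]) cube([80, 80, 388]);
translate([321, 1192, 0]) cube([80, 80, 388]);
translate([2301, 380, 0]) cube([80, 80, 388]);
translate([2301, 1192, 0]) cube([80, 80, 388]);
translate([401, 380, 183]) cube([1900, 35, 122]);
translate([401, 1237, 183]) cube([1900, 35, 122]);
translate([321, 460, 183]) cube([35, 732, 122]);
translate([2346, 460, 183]) cube([35, 732, 122]);
translate([483, 380, 305]) cube([83, 892, 22]);
translate([648, 380, 305]) cube([83, 892, 22]);
translate([813, 380, 305]) cube([83, 892, 22]);
translate([978, 380, 305]) cube([83, 892, 22]);
translate([1143, 380, 305]) cube([83, 892, 22]);
translate([1308, 380, 305]) cube([83, 892, 22]);
translate([1473, 380, 305]) cube([83, 892, 22]);
translate([1638, 380, 305]) cube([83, 892, 22]);
translate([1803, 380, 305]) cube([83, 892, 22]);
translate([1968, 380, 305]) cube([83, 892, 22]);
translate([2133, 380, 305]) cube([83, 892, 22]);


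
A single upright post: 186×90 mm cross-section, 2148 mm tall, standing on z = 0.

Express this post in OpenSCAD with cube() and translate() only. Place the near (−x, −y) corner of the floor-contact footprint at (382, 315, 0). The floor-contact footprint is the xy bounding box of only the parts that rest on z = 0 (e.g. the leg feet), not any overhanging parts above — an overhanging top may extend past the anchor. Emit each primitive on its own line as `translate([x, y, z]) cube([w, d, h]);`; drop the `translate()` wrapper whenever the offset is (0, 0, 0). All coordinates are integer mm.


translate([382, 315, 0]) cube([186, 90, 2148]);


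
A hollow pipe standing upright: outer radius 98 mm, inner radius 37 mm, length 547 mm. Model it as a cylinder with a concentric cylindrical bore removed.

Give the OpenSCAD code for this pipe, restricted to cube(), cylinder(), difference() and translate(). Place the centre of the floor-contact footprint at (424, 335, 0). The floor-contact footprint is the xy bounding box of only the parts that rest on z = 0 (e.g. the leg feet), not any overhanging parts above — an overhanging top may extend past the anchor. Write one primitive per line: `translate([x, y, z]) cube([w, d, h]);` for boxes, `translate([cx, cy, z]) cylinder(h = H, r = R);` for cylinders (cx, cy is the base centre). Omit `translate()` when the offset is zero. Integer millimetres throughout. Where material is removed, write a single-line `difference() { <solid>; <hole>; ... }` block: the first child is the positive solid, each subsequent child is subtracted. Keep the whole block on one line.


difference() { translate([424, 335, 0]) cylinder(h = 547, r = 98); translate([424, 335, 0]) cylinder(h = 547, r = 37); }


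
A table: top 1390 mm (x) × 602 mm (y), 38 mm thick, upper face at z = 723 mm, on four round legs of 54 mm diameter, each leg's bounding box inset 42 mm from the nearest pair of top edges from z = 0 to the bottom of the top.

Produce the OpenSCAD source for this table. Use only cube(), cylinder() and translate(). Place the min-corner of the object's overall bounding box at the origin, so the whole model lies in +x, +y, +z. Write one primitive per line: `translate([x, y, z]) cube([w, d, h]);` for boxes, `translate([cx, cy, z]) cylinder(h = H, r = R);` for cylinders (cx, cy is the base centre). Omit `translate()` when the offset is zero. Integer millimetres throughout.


// leg_h = 723 - 38 = 685
translate([0, 0, 685]) cube([1390, 602, 38]);
translate([69, 69, 0]) cylinder(h = 685, r = 27);
translate([1321, 69, 0]) cylinder(h = 685, r = 27);
translate([69, 533, 0]) cylinder(h = 685, r = 27);
translate([1321, 533, 0]) cylinder(h = 685, r = 27);


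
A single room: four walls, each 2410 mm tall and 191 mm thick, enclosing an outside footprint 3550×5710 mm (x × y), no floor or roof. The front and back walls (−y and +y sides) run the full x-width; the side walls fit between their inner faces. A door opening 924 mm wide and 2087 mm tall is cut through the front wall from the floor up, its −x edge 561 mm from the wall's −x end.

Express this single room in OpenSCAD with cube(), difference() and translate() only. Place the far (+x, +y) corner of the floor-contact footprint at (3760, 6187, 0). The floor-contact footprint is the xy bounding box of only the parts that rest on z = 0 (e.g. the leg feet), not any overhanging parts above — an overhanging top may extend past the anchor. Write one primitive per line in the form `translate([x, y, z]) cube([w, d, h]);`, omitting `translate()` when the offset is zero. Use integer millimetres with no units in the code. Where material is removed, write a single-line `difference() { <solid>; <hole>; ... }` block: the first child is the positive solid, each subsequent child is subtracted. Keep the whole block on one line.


difference() { translate([210, 477, 0]) cube([3550, 191, 2410]); translate([771, 477, 0]) cube([924, 191, 2087]); }
translate([210, 5996, 0]) cube([3550, 191, 2410]);
translate([210, 668, 0]) cube([191, 5328, 2410]);
translate([3569, 668, 0]) cube([191, 5328, 2410]);


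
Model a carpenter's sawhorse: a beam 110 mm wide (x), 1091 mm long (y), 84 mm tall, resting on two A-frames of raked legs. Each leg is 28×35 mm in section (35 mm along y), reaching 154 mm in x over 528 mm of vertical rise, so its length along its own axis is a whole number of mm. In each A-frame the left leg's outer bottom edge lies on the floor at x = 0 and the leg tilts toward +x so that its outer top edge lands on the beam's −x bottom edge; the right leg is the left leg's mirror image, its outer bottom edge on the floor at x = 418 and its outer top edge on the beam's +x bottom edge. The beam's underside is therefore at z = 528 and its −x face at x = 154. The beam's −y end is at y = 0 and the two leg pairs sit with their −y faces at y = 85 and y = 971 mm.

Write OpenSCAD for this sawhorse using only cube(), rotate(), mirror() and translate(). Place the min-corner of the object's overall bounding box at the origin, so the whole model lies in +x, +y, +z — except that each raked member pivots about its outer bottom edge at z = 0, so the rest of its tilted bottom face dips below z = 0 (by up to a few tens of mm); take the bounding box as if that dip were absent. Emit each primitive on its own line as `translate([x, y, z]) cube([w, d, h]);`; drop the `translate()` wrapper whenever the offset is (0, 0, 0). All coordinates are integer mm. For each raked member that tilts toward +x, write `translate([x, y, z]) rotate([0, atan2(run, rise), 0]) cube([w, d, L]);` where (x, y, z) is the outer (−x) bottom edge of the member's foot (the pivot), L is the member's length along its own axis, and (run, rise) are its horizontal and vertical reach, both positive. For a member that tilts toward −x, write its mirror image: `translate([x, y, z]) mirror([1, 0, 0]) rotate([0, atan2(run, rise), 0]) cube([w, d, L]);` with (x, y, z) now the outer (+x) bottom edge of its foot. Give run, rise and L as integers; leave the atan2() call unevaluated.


// leg length = √(154² + 528²) = 550
// right-leg outer foot x = 2·154 + 110 = 418
// beam min-corner = (154, 0, 528)
translate([154, 0, 528]) cube([110, 1091, 84]);
translate([0, 85, 0]) rotate([0, atan2(154, 528), 0]) cube([28, 35, 550]);
translate([418, 85, 0]) mirror([1, 0, 0]) rotate([0, atan2(154, 528), 0]) cube([28, 35, 550]);
translate([0, 971, 0]) rotate([0, atan2(154, 528), 0]) cube([28, 35, 550]);
translate([418, 971, 0]) mirror([1, 0, 0]) rotate([0, atan2(154, 528), 0]) cube([28, 35, 550]);


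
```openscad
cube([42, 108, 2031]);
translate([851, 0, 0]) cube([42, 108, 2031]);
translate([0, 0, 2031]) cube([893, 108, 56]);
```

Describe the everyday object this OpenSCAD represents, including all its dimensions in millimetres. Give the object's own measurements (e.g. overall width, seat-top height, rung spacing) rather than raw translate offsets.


A door frame. The clear opening is 809 mm wide and 2031 mm high. Two 42 mm wide jambs, 108 mm deep, stand either side of the opening from the floor to the top of the opening. A 56 mm thick head sits across the top of both jambs, spanning the full outside width of the frame.


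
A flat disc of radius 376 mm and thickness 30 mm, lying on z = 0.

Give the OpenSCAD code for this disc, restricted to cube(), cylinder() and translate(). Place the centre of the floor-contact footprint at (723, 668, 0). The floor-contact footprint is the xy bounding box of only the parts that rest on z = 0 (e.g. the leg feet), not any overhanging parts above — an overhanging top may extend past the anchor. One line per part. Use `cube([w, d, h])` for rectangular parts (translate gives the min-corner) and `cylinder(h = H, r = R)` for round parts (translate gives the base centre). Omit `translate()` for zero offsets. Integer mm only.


translate([723, 668, 0]) cylinder(h = 30, r = 376);


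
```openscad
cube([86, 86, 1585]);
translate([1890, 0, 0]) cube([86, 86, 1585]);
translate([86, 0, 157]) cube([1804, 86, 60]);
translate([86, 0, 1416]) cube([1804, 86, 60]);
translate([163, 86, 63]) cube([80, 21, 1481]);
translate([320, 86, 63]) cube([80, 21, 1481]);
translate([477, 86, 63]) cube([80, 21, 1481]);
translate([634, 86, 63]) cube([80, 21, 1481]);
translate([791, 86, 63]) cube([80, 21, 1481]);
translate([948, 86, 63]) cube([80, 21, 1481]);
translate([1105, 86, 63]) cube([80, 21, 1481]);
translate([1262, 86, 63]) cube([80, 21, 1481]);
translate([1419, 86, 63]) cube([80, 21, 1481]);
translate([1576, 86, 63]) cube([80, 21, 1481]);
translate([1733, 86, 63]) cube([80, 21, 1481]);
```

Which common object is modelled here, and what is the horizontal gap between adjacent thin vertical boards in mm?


A fence section. The picket gap is 77 mm.

Two posts, two rails, 11 pickets — a fence section. Span 1804 mm holds 11 pickets of 80 mm with 12 equal gaps: ⌊(1804 − 11·80) / 12⌋ = 77 mm.


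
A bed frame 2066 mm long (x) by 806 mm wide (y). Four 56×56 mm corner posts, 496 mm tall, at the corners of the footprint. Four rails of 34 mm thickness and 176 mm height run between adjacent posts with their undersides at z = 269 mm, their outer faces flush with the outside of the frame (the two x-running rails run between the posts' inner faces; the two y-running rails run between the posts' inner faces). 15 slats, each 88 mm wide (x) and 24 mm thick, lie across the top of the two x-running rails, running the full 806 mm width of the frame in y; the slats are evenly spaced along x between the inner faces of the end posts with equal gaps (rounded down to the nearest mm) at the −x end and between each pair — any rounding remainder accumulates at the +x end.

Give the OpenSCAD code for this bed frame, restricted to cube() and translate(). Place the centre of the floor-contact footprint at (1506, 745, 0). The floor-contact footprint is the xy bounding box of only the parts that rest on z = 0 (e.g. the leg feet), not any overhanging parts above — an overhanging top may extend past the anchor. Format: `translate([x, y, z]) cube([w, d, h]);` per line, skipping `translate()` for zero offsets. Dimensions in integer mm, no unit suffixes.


translate([473, 342, 0]) cube([56, 56, 496]);
translate([473, 1092, 0]) cube([56, 56, 496]);
translate([2483, 342, 0]) cube([56, 56, 496]);
translate([2483, 1092, 0]) cube([56, 56, 496]);
translate([529, 342, 269]) cube([1954, 34, 176]);
translate([529, 1114, 269]) cube([1954, 34, 176]);
translate([473, 398, 269]) cube([34, 694, 176]);
translate([2505, 398, 269]) cube([34, 694, 176]);
translate([568, 342, 445]) cube([88, 806, 24]);
translate([695, 342, 445]) cube([88, 806, 24]);
translate([822, 342, 445]) cube([88, 806, 24]);
translate([949, 342, 445]) cube([88, 806, 24]);
translate([1076, 342, 445]) cube([88, 806, 24]);
translate([1203, 342, 445]) cube([88, 806, 24]);
translate([1330, 342, 445]) cube([88, 806, 24]);
translate([1457, 342, 445]) cube([88, 806, 24]);
translate([1584, 342, 445]) cube([88, 806, 24]);
translate([1711, 342, 445]) cube([88, 806, 24]);
translate([1838, 342, 445]) cube([88, 806, 24]);
translate([1965, 342, 445]) cube([88, 806, 24]);
translate([2092, 342, 445]) cube([88, 806, 24]);
translate([2219, 342, 445]) cube([88, 806, 24]);
translate([2346, 342, 445]) cube([88, 806, 24]);


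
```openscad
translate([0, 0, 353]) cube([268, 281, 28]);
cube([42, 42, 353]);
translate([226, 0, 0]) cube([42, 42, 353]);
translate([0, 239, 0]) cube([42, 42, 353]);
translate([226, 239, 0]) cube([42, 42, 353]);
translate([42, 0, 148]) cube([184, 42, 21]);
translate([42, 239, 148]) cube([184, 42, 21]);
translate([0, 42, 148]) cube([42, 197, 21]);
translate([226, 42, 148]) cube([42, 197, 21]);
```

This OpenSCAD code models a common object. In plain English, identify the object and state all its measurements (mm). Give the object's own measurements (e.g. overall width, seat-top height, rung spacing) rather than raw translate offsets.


A four-legged stool. The seat is a 268×281×28 mm slab whose top surface is at z = 381 mm; four square legs, each 42×42 mm in cross-section, run from the floor (z = 0) to the underside of the seat, each flush with a corner of the seat. Four stretchers, 42 mm wide and 21 mm tall, connect adjacent legs with their undersides at z = 148 mm, each running between the inner faces of the legs it joins and aligned with the legs' outer faces on the other axis.


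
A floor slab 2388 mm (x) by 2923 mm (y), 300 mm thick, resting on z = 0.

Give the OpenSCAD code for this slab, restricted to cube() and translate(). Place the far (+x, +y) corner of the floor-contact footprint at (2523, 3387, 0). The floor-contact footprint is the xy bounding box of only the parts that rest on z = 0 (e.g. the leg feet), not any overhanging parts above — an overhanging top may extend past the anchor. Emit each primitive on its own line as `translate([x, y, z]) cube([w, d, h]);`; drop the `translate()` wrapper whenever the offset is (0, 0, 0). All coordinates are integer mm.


translate([135, 464, 0]) cube([2388, 2923, 300]);


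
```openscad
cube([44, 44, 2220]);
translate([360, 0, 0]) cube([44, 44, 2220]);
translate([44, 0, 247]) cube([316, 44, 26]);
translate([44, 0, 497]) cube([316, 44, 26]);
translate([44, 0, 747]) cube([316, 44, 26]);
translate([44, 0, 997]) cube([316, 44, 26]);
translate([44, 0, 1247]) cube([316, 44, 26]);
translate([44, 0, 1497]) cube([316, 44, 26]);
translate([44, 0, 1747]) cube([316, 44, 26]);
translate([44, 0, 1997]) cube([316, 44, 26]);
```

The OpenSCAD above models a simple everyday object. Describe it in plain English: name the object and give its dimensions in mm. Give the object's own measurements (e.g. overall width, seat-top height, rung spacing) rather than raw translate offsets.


A straight ladder. Two 44×44 mm vertical rails, 2220 mm tall, stand 404 mm apart (outside-to-outside) with their front faces coplanar on the −y side. 8 rungs, each 44 mm deep and 26 mm tall, span between the inner faces of the rails, front faces flush with the rails. The lowest rung's underside is at z = 247 mm and rungs are spaced 250 mm apart (underside to underside).


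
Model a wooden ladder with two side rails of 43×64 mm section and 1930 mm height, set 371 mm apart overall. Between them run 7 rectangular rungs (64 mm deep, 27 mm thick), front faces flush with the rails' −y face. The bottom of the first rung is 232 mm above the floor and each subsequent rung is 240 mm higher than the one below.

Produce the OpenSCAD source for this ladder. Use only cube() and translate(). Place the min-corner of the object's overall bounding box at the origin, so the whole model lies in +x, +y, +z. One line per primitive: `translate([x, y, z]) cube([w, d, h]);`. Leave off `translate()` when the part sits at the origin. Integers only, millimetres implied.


cube([43, 64, 1930]);
translate([328, 0, 0]) cube([43, 64, 1930]);
translate([43, 0, 232]) cube([285, 64, 27]);
translate([43, 0, 472]) cube([285, 64, 27]);
translate([43, 0, 712]) cube([285, 64, 27]);
translate([43, 0, 952]) cube([285, 64, 27]);
translate([43, 0, 1192]) cube([285, 64, 27]);
translate([43, 0, 1432]) cube([285, 64, 27]);
translate([43, 0, 1672]) cube([285, 64, 27]);


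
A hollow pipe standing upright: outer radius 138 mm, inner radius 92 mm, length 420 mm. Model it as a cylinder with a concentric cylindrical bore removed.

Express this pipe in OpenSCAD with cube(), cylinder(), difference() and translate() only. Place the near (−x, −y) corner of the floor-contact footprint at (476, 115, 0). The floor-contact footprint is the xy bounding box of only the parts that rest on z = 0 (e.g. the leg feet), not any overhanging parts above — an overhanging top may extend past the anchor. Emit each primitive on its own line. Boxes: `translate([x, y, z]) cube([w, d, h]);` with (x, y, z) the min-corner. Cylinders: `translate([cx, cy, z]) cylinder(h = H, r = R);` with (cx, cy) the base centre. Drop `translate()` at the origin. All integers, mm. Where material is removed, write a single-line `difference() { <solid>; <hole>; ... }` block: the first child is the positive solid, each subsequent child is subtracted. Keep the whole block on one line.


difference() { translate([614, 253, 0]) cylinder(h = 420, r = 138); translate([614, 253, 0]) cylinder(h = 420, r = 92); }


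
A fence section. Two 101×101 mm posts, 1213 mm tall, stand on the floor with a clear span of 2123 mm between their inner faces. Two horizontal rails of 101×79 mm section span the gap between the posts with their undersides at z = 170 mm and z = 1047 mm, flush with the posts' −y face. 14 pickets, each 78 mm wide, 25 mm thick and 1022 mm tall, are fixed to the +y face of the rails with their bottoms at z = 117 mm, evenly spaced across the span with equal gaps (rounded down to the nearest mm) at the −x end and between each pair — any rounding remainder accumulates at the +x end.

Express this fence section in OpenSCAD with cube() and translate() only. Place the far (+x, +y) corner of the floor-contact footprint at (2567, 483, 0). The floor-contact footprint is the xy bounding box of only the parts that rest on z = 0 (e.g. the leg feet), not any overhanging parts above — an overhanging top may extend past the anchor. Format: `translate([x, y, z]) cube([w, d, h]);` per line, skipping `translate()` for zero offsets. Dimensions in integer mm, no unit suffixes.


translate([242, 382, 0]) cube([101, 101, 1213]);
translate([2466, 382, 0]) cube([101, 101, 1213]);
translate([343, 382, 170]) cube([2123, 101, 79]);
translate([343, 382, 1047]) cube([2123, 101, 79]);
translate([411, 483, 117]) cube([78, 25, 1022]);
translate([557, 483, 117]) cube([78, 25, 1022]);
translate([703, 483, 117]) cube([78, 25, 1022]);
translate([849, 483, 117]) cube([78, 25, 1022]);
translate([995, 483, 117]) cube([78, 25, 1022]);
translate([1141, 483, 117]) cube([78, 25, 1022]);
translate([1287, 483, 117]) cube([78, 25, 1022]);
translate([1433, 483, 117]) cube([78, 25, 1022]);
translate([1579, 483, 117]) cube([78, 25, 1022]);
translate([1725, 483, 117]) cube([78, 25, 1022]);
translate([1871, 483, 117]) cube([78, 25, 1022]);
translate([2017, 483, 117]) cube([78, 25, 1022]);
translate([2163, 483, 117]) cube([78, 25, 1022]);
translate([2309, 483, 117]) cube([78, 25, 1022]);
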